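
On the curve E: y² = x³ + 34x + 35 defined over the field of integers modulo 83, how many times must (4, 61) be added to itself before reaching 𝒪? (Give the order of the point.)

12

2P: tangent at (4, 61): λ = (3·4² + 34)/(2·61) ≡ 82/39. 39⁻¹ ≡ 66 (mod 83), so λ ≡ 82·66 ≡ 17.
  x = λ² - 4 - 4 = 289 - 8 ≡ 32; y = λ·(4 - 32) - 61 ≡ 44. → (32, 44)
3P: (32, 44) + (4, 61). λ = (61 - 44)/(4 - 32) ≡ 17/55 mod 83. 55⁻¹ ≡ 80 (mod 83), so λ ≡ 32.
  x = λ² - 32 - 4 = 1024 - 36 ≡ 75; y = λ·(32 - 75) - 44 ≡ 74. → (75, 74)
4P: (75, 74) + (4, 61). λ = (61 - 74)/(4 - 75) ≡ 70/12 mod 83. 12⁻¹ ≡ 7 (mod 83), so λ ≡ 75.
  x = λ² - 75 - 4 = 5625 - 79 ≡ 68; y = λ·(75 - 68) - 74 ≡ 36. → (68, 36)
5P: (68, 36) + (4, 61). λ = (61 - 36)/(4 - 68) ≡ 25/19 mod 83. 19⁻¹ ≡ 35 (mod 83), so λ ≡ 45.
  x = λ² - 68 - 4 = 2025 - 72 ≡ 44; y = λ·(68 - 44) - 36 ≡ 48. → (44, 48)
6P: (44, 48) + (4, 61). λ = (61 - 48)/(4 - 44) ≡ 13/43 mod 83. 43⁻¹ ≡ 56 (mod 83), so λ ≡ 64.
  x = λ² - 44 - 4 = 4096 - 48 ≡ 64; y = λ·(44 - 64) - 48 ≡ 0. → (64, 0)
7P: (64, 0) + (4, 61). λ = (61 - 0)/(4 - 64) ≡ 61/23 mod 83. 23⁻¹ ≡ 65 (mod 83) since 23·65 = 1495 ≡ 1, so λ ≡ 64.
  x = λ² - 64 - 4 = 4096 - 68 ≡ 44; y = λ·(64 - 44) - 0 ≡ 35. → (44, 35)
8P: (44, 35) + (4, 61). λ = (61 - 35)/(4 - 44) ≡ 26/43 mod 83. 43⁻¹ ≡ 56 (mod 83), so λ ≡ 45.
  x = λ² - 44 - 4 = 2025 - 48 ≡ 68; y = λ·(44 - 68) - 35 ≡ 47. → (68, 47)
9P: (68, 47) + (4, 61). λ = (61 - 47)/(4 - 68) ≡ 14/19 mod 83. 19⁻¹ ≡ 35 (mod 83), so λ ≡ 75.
  x = λ² - 68 - 4 = 5625 - 72 ≡ 75; y = λ·(68 - 75) - 47 ≡ 9. → (75, 9)
10P: (75, 9) + (4, 61). λ = (61 - 9)/(4 - 75) ≡ 52/12 mod 83. 12⁻¹ ≡ 7 (mod 83) since 12·7 = 84 ≡ 1, so λ ≡ 32.
  x = λ² - 75 - 4 = 1024 - 79 ≡ 32; y = λ·(75 - 32) - 9 ≡ 39. → (32, 39)
11P: (32, 39) + (4, 61). λ = (61 - 39)/(4 - 32) ≡ 22/55 mod 83. 55⁻¹ ≡ 80 (mod 83) since 55·80 = 4400 ≡ 1, so λ ≡ 17.
  x = λ² - 32 - 4 = 289 - 36 ≡ 4; y = λ·(32 - 4) - 39 ≡ 22. → (4, 22)
12P: (4, 22) + (4, 61): same x and y₁ ≡ -y₂, so the sum is 𝒪.
12P = 𝒪, so the order is 12.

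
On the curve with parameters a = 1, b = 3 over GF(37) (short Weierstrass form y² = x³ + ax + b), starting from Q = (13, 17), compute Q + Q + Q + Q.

(4, 21)

Double-and-add on 4 = (100)₂. Start with Q = (13, 17) for the leading 1-bit.
double: tangent at (13, 17): λ = (3·13² + 1)/(2·17) ≡ 27/34. 34⁻¹ ≡ 12 (mod 37), so λ ≡ 27·12 ≡ 28.
  x = λ² - 13 - 13 = 784 - 26 ≡ 18; y = λ·(13 - 18) - 17 ≡ 28. → (18, 28)
double: tangent at (18, 28): λ = (3·18² + 1)/(2·28) ≡ 11/19. 19⁻¹ ≡ 2 (mod 37) since 19·2 = 38 ≡ 1, so λ ≡ 11·2 ≡ 22.
  x = λ² - 18 - 18 = 484 - 36 ≡ 4; y = λ·(18 - 4) - 28 ≡ 21. → (4, 21)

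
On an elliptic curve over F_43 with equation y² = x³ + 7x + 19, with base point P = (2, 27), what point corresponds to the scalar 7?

Double-and-add on 7 = (111)₂. Start with P = (2, 27) for the leading 1-bit.
double: tangent at (2, 27): λ = (3·2² + 7)/(2·27) ≡ 19/11. 11⁻¹ ≡ 4 (mod 43), so λ ≡ 19·4 ≡ 33.
  x = λ² - 2 - 2 = 1089 - 4 ≡ 10; y = λ·(2 - 10) - 27 ≡ 10. → (10, 10)
add P: (10, 10) + (2, 27). λ = (27 - 10)/(2 - 10) ≡ 17/35 mod 43. 35⁻¹ ≡ 16 (mod 43), so λ ≡ 14.
  x = λ² - 10 - 2 = 196 - 12 ≡ 12; y = λ·(10 - 12) - 10 ≡ 5. → (12, 5)
double: tangent at (12, 5): λ = (3·12² + 7)/(2·5) ≡ 9/10. 10⁻¹ ≡ 13 (mod 43) since 10·13 = 130 ≡ 1, so λ ≡ 9·13 ≡ 31.
  x = λ² - 12 - 12 = 961 - 24 ≡ 34; y = λ·(12 - 34) - 5 ≡ 1. → (34, 1)
add P: (34, 1) + (2, 27). λ = (27 - 1)/(2 - 34) ≡ 26/11 mod 43. 11⁻¹ ≡ 4 (mod 43) since 11·4 = 44 ≡ 1, so λ ≡ 18.
  x = λ² - 34 - 2 = 324 - 36 ≡ 30; y = λ·(34 - 30) - 1 ≡ 28. → (30, 28)

(30, 28)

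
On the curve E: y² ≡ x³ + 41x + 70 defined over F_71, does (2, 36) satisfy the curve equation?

yes

y² = 36² ≡ 18; x³ + 41x + 70 = 160 ≡ 18 (mod 71). 18 = 18.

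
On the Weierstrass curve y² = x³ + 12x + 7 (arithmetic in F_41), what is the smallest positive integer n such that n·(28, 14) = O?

10

2P: tangent at (28, 14): λ = (3·28² + 12)/(2·14) ≡ 27/28. 28⁻¹ ≡ 22 (mod 41), so λ ≡ 27·22 ≡ 20.
  x = λ² - 28 - 28 = 400 - 56 ≡ 16; y = λ·(28 - 16) - 14 ≡ 21. → (16, 21)
3P: (16, 21) + (28, 14). λ = (14 - 21)/(28 - 16) ≡ 34/12 mod 41. 12⁻¹ ≡ 24 (mod 41), so λ ≡ 37.
  x = λ² - 16 - 28 = 1369 - 44 ≡ 13; y = λ·(16 - 13) - 21 ≡ 8. → (13, 8)
4P: (13, 8) + (28, 14). λ = (14 - 8)/(28 - 13) ≡ 6/15 mod 41. 15⁻¹ ≡ 11 (mod 41), so λ ≡ 25.
  x = λ² - 13 - 28 = 625 - 41 ≡ 10; y = λ·(13 - 10) - 8 ≡ 26. → (10, 26)
5P: (10, 26) + (28, 14). λ = (14 - 26)/(28 - 10) ≡ 29/18 mod 41. 18⁻¹ ≡ 16 (mod 41), so λ ≡ 13.
  x = λ² - 10 - 28 = 169 - 38 ≡ 8; y = λ·(10 - 8) - 26 ≡ 0. → (8, 0)
6P: (8, 0) + (28, 14). λ = (14 - 0)/(28 - 8) ≡ 14/20 mod 41. 20⁻¹ ≡ 39 (mod 41) since 20·39 = 780 ≡ 1, so λ ≡ 13.
  x = λ² - 8 - 28 = 169 - 36 ≡ 10; y = λ·(8 - 10) - 0 ≡ 15. → (10, 15)
7P: (10, 15) + (28, 14). λ = (14 - 15)/(28 - 10) ≡ 40/18 mod 41. 18⁻¹ ≡ 16 (mod 41) since 18·16 = 288 ≡ 1, so λ ≡ 25.
  x = λ² - 10 - 28 = 625 - 38 ≡ 13; y = λ·(10 - 13) - 15 ≡ 33. → (13, 33)
8P: (13, 33) + (28, 14). λ = (14 - 33)/(28 - 13) ≡ 22/15 mod 41. 15⁻¹ ≡ 11 (mod 41) since 15·11 = 165 ≡ 1, so λ ≡ 37.
  x = λ² - 13 - 28 = 1369 - 41 ≡ 16; y = λ·(13 - 16) - 33 ≡ 20. → (16, 20)
9P: (16, 20) + (28, 14). λ = (14 - 20)/(28 - 16) ≡ 35/12 mod 41. 12⁻¹ ≡ 24 (mod 41) since 12·24 = 288 ≡ 1, so λ ≡ 20.
  x = λ² - 16 - 28 = 400 - 44 ≡ 28; y = λ·(16 - 28) - 20 ≡ 27. → (28, 27)
10P: (28, 27) + (28, 14): same x and y₁ ≡ -y₂, so the sum is O.
10P = O, so the order is 10.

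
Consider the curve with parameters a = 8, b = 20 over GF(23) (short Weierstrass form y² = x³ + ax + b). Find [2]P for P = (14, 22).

tangent at (14, 22): λ = (3·14² + 8)/(2·22) ≡ 21/21. 21⁻¹ ≡ 11 (mod 23) since 21·11 = 231 ≡ 1, so λ ≡ 21·11 ≡ 1.
  x = λ² - 14 - 14 = 1 - 28 ≡ 19; y = λ·(14 - 19) - 22 ≡ 19. → (19, 19)

(19, 19)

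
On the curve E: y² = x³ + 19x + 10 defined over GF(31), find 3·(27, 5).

(20, 19)

Write Q = (27, 5).
Repeated addition: build up to 3Q.
2Q: tangent at (27, 5): λ = (3·27² + 19)/(2·5) ≡ 5/10. 10⁻¹ ≡ 28 (mod 31), so λ ≡ 5·28 ≡ 16.
  x = λ² - 27 - 27 = 256 - 54 ≡ 16; y = λ·(27 - 16) - 5 ≡ 16. → (16, 16)
3Q: (16, 16) + (27, 5). λ = (5 - 16)/(27 - 16) ≡ 20/11 mod 31. 11⁻¹ ≡ 17 (mod 31), so λ ≡ 30.
  x = λ² - 16 - 27 = 900 - 43 ≡ 20; y = λ·(16 - 20) - 16 ≡ 19. → (20, 19)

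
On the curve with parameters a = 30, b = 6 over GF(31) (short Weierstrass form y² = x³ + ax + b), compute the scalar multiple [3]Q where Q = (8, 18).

Repeated addition: build up to 3Q.
2Q: tangent at (8, 18): λ = (3·8² + 30)/(2·18) ≡ 5/5. 5⁻¹ ≡ 25 (mod 31), so λ ≡ 5·25 ≡ 1.
  x = λ² - 8 - 8 = 1 - 16 ≡ 16; y = λ·(8 - 16) - 18 ≡ 5. → (16, 5)
3Q: (16, 5) + (8, 18). λ = (18 - 5)/(8 - 16) ≡ 13/23 mod 31. 23⁻¹ ≡ 27 (mod 31), so λ ≡ 10.
  x = λ² - 16 - 8 = 100 - 24 ≡ 14; y = λ·(16 - 14) - 5 ≡ 15. → (14, 15)

(14, 15)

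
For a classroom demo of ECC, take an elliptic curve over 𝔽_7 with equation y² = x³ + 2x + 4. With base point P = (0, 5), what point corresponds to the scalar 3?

Repeated addition: build up to 3P.
2P: tangent at (0, 5): λ = (3·0² + 2)/(2·5) ≡ 2/3. 3⁻¹ ≡ 5 (mod 7) since 3·5 = 15 ≡ 1, so λ ≡ 2·5 ≡ 3.
  x = λ² - 0 - 0 = 9 - 0 ≡ 2; y = λ·(0 - 2) - 5 ≡ 3. → (2, 3)
3P: (2, 3) + (0, 5). λ = (5 - 3)/(0 - 2) ≡ 2/5 mod 7. 5⁻¹ ≡ 3 (mod 7), so λ ≡ 6.
  x = λ² - 2 - 0 = 36 - 2 ≡ 6; y = λ·(2 - 6) - 3 ≡ 1. → (6, 1)

(6, 1)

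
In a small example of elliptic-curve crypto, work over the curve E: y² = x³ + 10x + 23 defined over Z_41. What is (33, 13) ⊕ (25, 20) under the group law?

(19, 26)

(33, 13) + (25, 20). λ = (20 - 13)/(25 - 33) ≡ 7/33 mod 41. 33⁻¹ ≡ 5 (mod 41), so λ ≡ 35.
  x = λ² - 33 - 25 = 1225 - 58 ≡ 19; y = λ·(33 - 19) - 13 ≡ 26. → (19, 26)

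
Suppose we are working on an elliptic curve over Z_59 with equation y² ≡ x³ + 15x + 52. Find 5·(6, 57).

(13, 54)

Write G = (6, 57).
Double-and-add on 5 = (101)₂. Start with G = (6, 57) for the leading 1-bit.
double: tangent at (6, 57): λ = (3·6² + 15)/(2·57) ≡ 5/55. 55⁻¹ ≡ 44 (mod 59), so λ ≡ 5·44 ≡ 43.
  x = λ² - 6 - 6 = 1849 - 12 ≡ 8; y = λ·(6 - 8) - 57 ≡ 34. → (8, 34)
double: tangent at (8, 34): λ = (3·8² + 15)/(2·34) ≡ 30/9. 9⁻¹ ≡ 46 (mod 59) since 9·46 = 414 ≡ 1, so λ ≡ 30·46 ≡ 23.
  x = λ² - 8 - 8 = 529 - 16 ≡ 41; y = λ·(8 - 41) - 34 ≡ 33. → (41, 33)
add G: (41, 33) + (6, 57). λ = (57 - 33)/(6 - 41) ≡ 24/24 mod 59. 24⁻¹ ≡ 32 (mod 59), so λ ≡ 1.
  x = λ² - 41 - 6 = 1 - 47 ≡ 13; y = λ·(41 - 13) - 33 ≡ 54. → (13, 54)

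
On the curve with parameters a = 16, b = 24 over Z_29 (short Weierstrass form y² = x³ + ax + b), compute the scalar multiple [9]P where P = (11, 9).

Repeated addition: build up to 9P.
2P: tangent at (11, 9): λ = (3·11² + 16)/(2·9) ≡ 2/18. 18⁻¹ ≡ 21 (mod 29), so λ ≡ 2·21 ≡ 13.
  x = λ² - 11 - 11 = 169 - 22 ≡ 2; y = λ·(11 - 2) - 9 ≡ 21. → (2, 21)
3P: (2, 21) + (11, 9). λ = (9 - 21)/(11 - 2) ≡ 17/9 mod 29. 9⁻¹ ≡ 13 (mod 29) since 9·13 = 117 ≡ 1, so λ ≡ 18.
  x = λ² - 2 - 11 = 324 - 13 ≡ 21; y = λ·(2 - 21) - 21 ≡ 14. → (21, 14)
4P: (21, 14) + (11, 9). λ = (9 - 14)/(11 - 21) ≡ 24/19 mod 29. 19⁻¹ ≡ 26 (mod 29) since 19·26 = 494 ≡ 1, so λ ≡ 15.
  x = λ² - 21 - 11 = 225 - 32 ≡ 19; y = λ·(21 - 19) - 14 ≡ 16. → (19, 16)
5P: (19, 16) + (11, 9). λ = (9 - 16)/(11 - 19) ≡ 22/21 mod 29. 21⁻¹ ≡ 18 (mod 29) since 21·18 = 378 ≡ 1, so λ ≡ 19.
  x = λ² - 19 - 11 = 361 - 30 ≡ 12; y = λ·(19 - 12) - 16 ≡ 1. → (12, 1)
6P: (12, 1) + (11, 9). λ = (9 - 1)/(11 - 12) ≡ 8/28 mod 29. 28⁻¹ ≡ 28 (mod 29), so λ ≡ 21.
  x = λ² - 12 - 11 = 441 - 23 ≡ 12; y = λ·(12 - 12) - 1 ≡ 28. → (12, 28)
7P: (12, 28) + (11, 9). λ = (9 - 28)/(11 - 12) ≡ 10/28 mod 29. 28⁻¹ ≡ 28 (mod 29), so λ ≡ 19.
  x = λ² - 12 - 11 = 361 - 23 ≡ 19; y = λ·(12 - 19) - 28 ≡ 13. → (19, 13)
8P: (19, 13) + (11, 9). λ = (9 - 13)/(11 - 19) ≡ 25/21 mod 29. 21⁻¹ ≡ 18 (mod 29) since 21·18 = 378 ≡ 1, so λ ≡ 15.
  x = λ² - 19 - 11 = 225 - 30 ≡ 21; y = λ·(19 - 21) - 13 ≡ 15. → (21, 15)
9P: (21, 15) + (11, 9). λ = (9 - 15)/(11 - 21) ≡ 23/19 mod 29. 19⁻¹ ≡ 26 (mod 29), so λ ≡ 18.
  x = λ² - 21 - 11 = 324 - 32 ≡ 2; y = λ·(21 - 2) - 15 ≡ 8. → (2, 8)

(2, 8)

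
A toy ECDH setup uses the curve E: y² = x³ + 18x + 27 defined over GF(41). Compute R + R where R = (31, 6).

tangent at (31, 6): λ = (3·31² + 18)/(2·6) ≡ 31/12. 12⁻¹ ≡ 24 (mod 41) since 12·24 = 288 ≡ 1, so λ ≡ 31·24 ≡ 6.
  x = λ² - 31 - 31 = 36 - 62 ≡ 15; y = λ·(31 - 15) - 6 ≡ 8. → (15, 8)

(15, 8)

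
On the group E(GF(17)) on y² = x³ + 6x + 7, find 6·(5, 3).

Write Q = (5, 3).
Repeated addition: build up to 6Q.
2Q: tangent at (5, 3): λ = (3·5² + 6)/(2·3) ≡ 13/6. 6⁻¹ ≡ 3 (mod 17), so λ ≡ 13·3 ≡ 5.
  x = λ² - 5 - 5 = 25 - 10 ≡ 15; y = λ·(5 - 15) - 3 ≡ 15. → (15, 15)
3Q: (15, 15) + (5, 3). λ = (3 - 15)/(5 - 15) ≡ 5/7 mod 17. 7⁻¹ ≡ 5 (mod 17) since 7·5 = 35 ≡ 1, so λ ≡ 8.
  x = λ² - 15 - 5 = 64 - 20 ≡ 10; y = λ·(15 - 10) - 15 ≡ 8. → (10, 8)
4Q: (10, 8) + (5, 3). λ = (3 - 8)/(5 - 10) ≡ 12/12 mod 17. 12⁻¹ ≡ 10 (mod 17), so λ ≡ 1.
  x = λ² - 10 - 5 = 1 - 15 ≡ 3; y = λ·(10 - 3) - 8 ≡ 16. → (3, 16)
5Q: (3, 16) + (5, 3). λ = (3 - 16)/(5 - 3) ≡ 4/2 mod 17. 2⁻¹ ≡ 9 (mod 17), so λ ≡ 2.
  x = λ² - 3 - 5 = 4 - 8 ≡ 13; y = λ·(3 - 13) - 16 ≡ 15. → (13, 15)
6Q: (13, 15) + (5, 3). λ = (3 - 15)/(5 - 13) ≡ 5/9 mod 17. 9⁻¹ ≡ 2 (mod 17), so λ ≡ 10.
  x = λ² - 13 - 5 = 100 - 18 ≡ 14; y = λ·(13 - 14) - 15 ≡ 9. → (14, 9)

(14, 9)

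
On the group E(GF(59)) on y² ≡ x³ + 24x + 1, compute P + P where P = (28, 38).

(39, 28)

tangent at (28, 38): λ = (3·28² + 24)/(2·38) ≡ 16/17. 17⁻¹ ≡ 7 (mod 59), so λ ≡ 16·7 ≡ 53.
  x = λ² - 28 - 28 = 2809 - 56 ≡ 39; y = λ·(28 - 39) - 38 ≡ 28. → (39, 28)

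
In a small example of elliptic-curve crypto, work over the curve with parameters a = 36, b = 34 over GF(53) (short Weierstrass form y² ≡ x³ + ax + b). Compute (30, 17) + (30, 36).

O

The two points share x = 30 and their y-coordinates satisfy 17 + 36 ≡ 0 (mod 53), so they are inverses. Their sum is O.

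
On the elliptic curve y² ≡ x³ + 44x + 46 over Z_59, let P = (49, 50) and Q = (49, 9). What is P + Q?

O

The two points share x = 49 and their y-coordinates satisfy 50 + 9 ≡ 0 (mod 59), so they are inverses. Their sum is ∞.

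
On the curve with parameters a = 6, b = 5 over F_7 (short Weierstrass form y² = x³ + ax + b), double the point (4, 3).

(3, 6)

tangent at (4, 3): λ = (3·4² + 6)/(2·3) ≡ 5/6. 6⁻¹ ≡ 6 (mod 7) since 6·6 = 36 ≡ 1, so λ ≡ 5·6 ≡ 2.
  x = λ² - 4 - 4 = 4 - 8 ≡ 3; y = λ·(4 - 3) - 3 ≡ 6. → (3, 6)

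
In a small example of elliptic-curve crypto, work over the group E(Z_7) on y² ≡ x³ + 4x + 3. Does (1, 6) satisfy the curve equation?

y² = 6² ≡ 1; x³ + 4x + 3 = 8 ≡ 1 (mod 7). 1 = 1.

yes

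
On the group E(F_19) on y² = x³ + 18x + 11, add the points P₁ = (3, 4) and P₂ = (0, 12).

(3, 4) + (0, 12). λ = (12 - 4)/(0 - 3) ≡ 8/16 mod 19. 16⁻¹ ≡ 6 (mod 19) since 16·6 = 96 ≡ 1, so λ ≡ 10.
  x = λ² - 3 - 0 = 100 - 3 ≡ 2; y = λ·(3 - 2) - 4 ≡ 6. → (2, 6)

(2, 6)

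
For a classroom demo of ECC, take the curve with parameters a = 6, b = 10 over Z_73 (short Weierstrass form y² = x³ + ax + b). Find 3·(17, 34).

(48, 52)

Write Q = (17, 34).
Repeated addition: build up to 3Q.
2Q: tangent at (17, 34): λ = (3·17² + 6)/(2·34) ≡ 70/68. 68⁻¹ ≡ 29 (mod 73), so λ ≡ 70·29 ≡ 59.
  x = λ² - 17 - 17 = 3481 - 34 ≡ 16; y = λ·(17 - 16) - 34 ≡ 25. → (16, 25)
3Q: (16, 25) + (17, 34). λ = (34 - 25)/(17 - 16) ≡ 9/1 mod 73. 1⁻¹ ≡ 1 (mod 73) since 1·1 = 1 ≡ 1, so λ ≡ 9.
  x = λ² - 16 - 17 = 81 - 33 ≡ 48; y = λ·(16 - 48) - 25 ≡ 52. → (48, 52)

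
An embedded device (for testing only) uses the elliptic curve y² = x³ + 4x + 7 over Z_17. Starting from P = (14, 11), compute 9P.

(12, 10)

Double-and-add on 9 = (1001)₂. Start with P = (14, 11) for the leading 1-bit.
double: tangent at (14, 11): λ = (3·14² + 4)/(2·11) ≡ 14/5. 5⁻¹ ≡ 7 (mod 17), so λ ≡ 14·7 ≡ 13.
  x = λ² - 14 - 14 = 169 - 28 ≡ 5; y = λ·(14 - 5) - 11 ≡ 4. → (5, 4)
double: tangent at (5, 4): λ = (3·5² + 4)/(2·4) ≡ 11/8. 8⁻¹ ≡ 15 (mod 17) since 8·15 = 120 ≡ 1, so λ ≡ 11·15 ≡ 12.
  x = λ² - 5 - 5 = 144 - 10 ≡ 15; y = λ·(5 - 15) - 4 ≡ 12. → (15, 12)
double: tangent at (15, 12): λ = (3·15² + 4)/(2·12) ≡ 16/7. 7⁻¹ ≡ 5 (mod 17) since 7·5 = 35 ≡ 1, so λ ≡ 16·5 ≡ 12.
  x = λ² - 15 - 15 = 144 - 30 ≡ 12; y = λ·(15 - 12) - 12 ≡ 7. → (12, 7)
add P: (12, 7) + (14, 11). λ = (11 - 7)/(14 - 12) ≡ 4/2 mod 17. 2⁻¹ ≡ 9 (mod 17) since 2·9 = 18 ≡ 1, so λ ≡ 2.
  x = λ² - 12 - 14 = 4 - 26 ≡ 12; y = λ·(12 - 12) - 7 ≡ 10. → (12, 10)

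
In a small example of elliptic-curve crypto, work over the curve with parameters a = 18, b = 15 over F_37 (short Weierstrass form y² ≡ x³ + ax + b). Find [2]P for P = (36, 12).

(23, 4)

tangent at (36, 12): λ = (3·36² + 18)/(2·12) ≡ 21/24. 24⁻¹ ≡ 17 (mod 37), so λ ≡ 21·17 ≡ 24.
  x = λ² - 36 - 36 = 576 - 72 ≡ 23; y = λ·(36 - 23) - 12 ≡ 4. → (23, 4)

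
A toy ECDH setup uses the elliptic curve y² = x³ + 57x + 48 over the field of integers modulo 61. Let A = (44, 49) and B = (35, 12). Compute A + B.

(23, 17)

(44, 49) + (35, 12). λ = (12 - 49)/(35 - 44) ≡ 24/52 mod 61. 52⁻¹ ≡ 27 (mod 61) since 52·27 = 1404 ≡ 1, so λ ≡ 38.
  x = λ² - 44 - 35 = 1444 - 79 ≡ 23; y = λ·(44 - 23) - 49 ≡ 17. → (23, 17)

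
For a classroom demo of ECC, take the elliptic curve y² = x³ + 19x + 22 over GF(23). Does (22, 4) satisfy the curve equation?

no

y² = 4² ≡ 16; x³ + 19x + 22 = 11088 ≡ 2 (mod 23). 16 ≠ 2.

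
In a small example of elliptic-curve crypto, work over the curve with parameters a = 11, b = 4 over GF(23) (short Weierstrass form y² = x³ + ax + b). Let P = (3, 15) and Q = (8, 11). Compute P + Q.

(20, 17)

(3, 15) + (8, 11). λ = (11 - 15)/(8 - 3) ≡ 19/5 mod 23. 5⁻¹ ≡ 14 (mod 23) since 5·14 = 70 ≡ 1, so λ ≡ 13.
  x = λ² - 3 - 8 = 169 - 11 ≡ 20; y = λ·(3 - 20) - 15 ≡ 17. → (20, 17)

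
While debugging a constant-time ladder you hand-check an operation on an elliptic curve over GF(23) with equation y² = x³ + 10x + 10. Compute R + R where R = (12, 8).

tangent at (12, 8): λ = (3·12² + 10)/(2·8) ≡ 5/16. 16⁻¹ ≡ 13 (mod 23) since 16·13 = 208 ≡ 1, so λ ≡ 5·13 ≡ 19.
  x = λ² - 12 - 12 = 361 - 24 ≡ 15; y = λ·(12 - 15) - 8 ≡ 4. → (15, 4)

(15, 4)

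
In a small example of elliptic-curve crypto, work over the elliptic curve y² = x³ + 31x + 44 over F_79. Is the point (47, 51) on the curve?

no

y² = 51² ≡ 73; x³ + 31x + 44 = 105324 ≡ 17 (mod 79). 73 ≠ 17.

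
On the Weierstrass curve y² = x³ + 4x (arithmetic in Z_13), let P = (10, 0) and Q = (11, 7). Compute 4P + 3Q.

First 4P:
Double-and-add on 4 = (100)₂. Start with P = (10, 0) for the leading 1-bit.
double: (10, 0) + (10, 0): same x and y₁ ≡ -y₂, so the sum is the point at infinity.
double: the point at infinity + the point at infinity = the point at infinity (identity).
4P = the point at infinity.
Next 3Q:
Repeated addition: build up to 3Q.
2Q: tangent at (11, 7): λ = (3·11² + 4)/(2·7) ≡ 3/1. 1⁻¹ ≡ 1 (mod 13), so λ ≡ 3·1 ≡ 3.
  x = λ² - 11 - 11 = 9 - 22 ≡ 0; y = λ·(11 - 0) - 7 ≡ 0. → (0, 0)
3Q: (0, 0) + (11, 7). λ = (7 - 0)/(11 - 0) ≡ 7/11 mod 13. 11⁻¹ ≡ 6 (mod 13), so λ ≡ 3.
  x = λ² - 0 - 11 = 9 - 11 ≡ 11; y = λ·(0 - 11) - 0 ≡ 6. → (11, 6)
3Q = (11, 6).
Finally 4P + 3Q:
the point at infinity + (11, 6) = (11, 6) (identity).

(11, 6)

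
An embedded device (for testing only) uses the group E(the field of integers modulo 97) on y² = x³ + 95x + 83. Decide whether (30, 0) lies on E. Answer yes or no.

no

y² = 0² ≡ 0; x³ + 95x + 83 = 29933 ≡ 57 (mod 97). 0 ≠ 57.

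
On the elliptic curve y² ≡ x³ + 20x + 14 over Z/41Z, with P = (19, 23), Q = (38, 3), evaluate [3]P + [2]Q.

First 3P:
Repeated addition: build up to 3P.
2P: tangent at (19, 23): λ = (3·19² + 20)/(2·23) ≡ 37/5. 5⁻¹ ≡ 33 (mod 41), so λ ≡ 37·33 ≡ 32.
  x = λ² - 19 - 19 = 1024 - 38 ≡ 2; y = λ·(19 - 2) - 23 ≡ 29. → (2, 29)
3P: (2, 29) + (19, 23). λ = (23 - 29)/(19 - 2) ≡ 35/17 mod 41. 17⁻¹ ≡ 29 (mod 41), so λ ≡ 31.
  x = λ² - 2 - 19 = 961 - 21 ≡ 38; y = λ·(2 - 38) - 29 ≡ 3. → (38, 3)
3P = (38, 3).
Next 2Q:
Repeated addition: build up to 2Q.
2Q: tangent at (38, 3): λ = (3·38² + 20)/(2·3) ≡ 6/6. 6⁻¹ ≡ 7 (mod 41), so λ ≡ 6·7 ≡ 1.
  x = λ² - 38 - 38 = 1 - 76 ≡ 7; y = λ·(38 - 7) - 3 ≡ 28. → (7, 28)
2Q = (7, 28).
Finally 3P + 2Q:
(38, 3) + (7, 28). λ = (28 - 3)/(7 - 38) ≡ 25/10 mod 41. 10⁻¹ ≡ 37 (mod 41) since 10·37 = 370 ≡ 1, so λ ≡ 23.
  x = λ² - 38 - 7 = 529 - 45 ≡ 33; y = λ·(38 - 33) - 3 ≡ 30. → (33, 30)

(33, 30)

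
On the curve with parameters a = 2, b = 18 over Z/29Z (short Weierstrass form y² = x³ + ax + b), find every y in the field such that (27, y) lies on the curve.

8, 21

x³ + 2x + 18 = 19755 ≡ 6 (mod 29).
Square roots of 6 mod 29: 8 and 21 (since 8² = 64 ≡ 6).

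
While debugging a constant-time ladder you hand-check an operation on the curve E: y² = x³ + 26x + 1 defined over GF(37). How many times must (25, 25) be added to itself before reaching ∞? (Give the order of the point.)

2P: tangent at (25, 25): λ = (3·25² + 26)/(2·25) ≡ 14/13. 13⁻¹ ≡ 20 (mod 37), so λ ≡ 14·20 ≡ 21.
  x = λ² - 25 - 25 = 441 - 50 ≡ 21; y = λ·(25 - 21) - 25 ≡ 22. → (21, 22)
3P: (21, 22) + (25, 25). λ = (25 - 22)/(25 - 21) ≡ 3/4 mod 37. 4⁻¹ ≡ 28 (mod 37), so λ ≡ 10.
  x = λ² - 21 - 25 = 100 - 46 ≡ 17; y = λ·(21 - 17) - 22 ≡ 18. → (17, 18)
4P: (17, 18) + (25, 25). λ = (25 - 18)/(25 - 17) ≡ 7/8 mod 37. 8⁻¹ ≡ 14 (mod 37), so λ ≡ 24.
  x = λ² - 17 - 25 = 576 - 42 ≡ 16; y = λ·(17 - 16) - 18 ≡ 6. → (16, 6)
5P: (16, 6) + (25, 25). λ = (25 - 6)/(25 - 16) ≡ 19/9 mod 37. 9⁻¹ ≡ 33 (mod 37) since 9·33 = 297 ≡ 1, so λ ≡ 35.
  x = λ² - 16 - 25 = 1225 - 41 ≡ 0; y = λ·(16 - 0) - 6 ≡ 36. → (0, 36)
6P: (0, 36) + (25, 25). λ = (25 - 36)/(25 - 0) ≡ 26/25 mod 37. 25⁻¹ ≡ 3 (mod 37) since 25·3 = 75 ≡ 1, so λ ≡ 4.
  x = λ² - 0 - 25 = 16 - 25 ≡ 28; y = λ·(0 - 28) - 36 ≡ 0. → (28, 0)
7P: (28, 0) + (25, 25). λ = (25 - 0)/(25 - 28) ≡ 25/34 mod 37. 34⁻¹ ≡ 12 (mod 37) since 34·12 = 408 ≡ 1, so λ ≡ 4.
  x = λ² - 28 - 25 = 16 - 53 ≡ 0; y = λ·(28 - 0) - 0 ≡ 1. → (0, 1)
8P: (0, 1) + (25, 25). λ = (25 - 1)/(25 - 0) ≡ 24/25 mod 37. 25⁻¹ ≡ 3 (mod 37), so λ ≡ 35.
  x = λ² - 0 - 25 = 1225 - 25 ≡ 16; y = λ·(0 - 16) - 1 ≡ 31. → (16, 31)
9P: (16, 31) + (25, 25). λ = (25 - 31)/(25 - 16) ≡ 31/9 mod 37. 9⁻¹ ≡ 33 (mod 37) since 9·33 = 297 ≡ 1, so λ ≡ 24.
  x = λ² - 16 - 25 = 576 - 41 ≡ 17; y = λ·(16 - 17) - 31 ≡ 19. → (17, 19)
10P: (17, 19) + (25, 25). λ = (25 - 19)/(25 - 17) ≡ 6/8 mod 37. 8⁻¹ ≡ 14 (mod 37), so λ ≡ 10.
  x = λ² - 17 - 25 = 100 - 42 ≡ 21; y = λ·(17 - 21) - 19 ≡ 15. → (21, 15)
11P: (21, 15) + (25, 25). λ = (25 - 15)/(25 - 21) ≡ 10/4 mod 37. 4⁻¹ ≡ 28 (mod 37), so λ ≡ 21.
  x = λ² - 21 - 25 = 441 - 46 ≡ 25; y = λ·(21 - 25) - 15 ≡ 12. → (25, 12)
12P: (25, 12) + (25, 25): same x and y₁ ≡ -y₂, so the sum is ∞.
12P = ∞, so the order is 12.

12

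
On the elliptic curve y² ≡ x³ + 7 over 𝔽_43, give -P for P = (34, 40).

(34, 3)

-(34, 40) = (34, -40 mod 43) = (34, 3).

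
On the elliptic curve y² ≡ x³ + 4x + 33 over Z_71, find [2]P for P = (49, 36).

tangent at (49, 36): λ = (3·49² + 4)/(2·36) ≡ 36/1. 1⁻¹ ≡ 1 (mod 71), so λ ≡ 36·1 ≡ 36.
  x = λ² - 49 - 49 = 1296 - 98 ≡ 62; y = λ·(49 - 62) - 36 ≡ 64. → (62, 64)

(62, 64)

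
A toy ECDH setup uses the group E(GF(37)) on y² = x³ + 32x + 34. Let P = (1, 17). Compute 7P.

(33, 29)

Double-and-add on 7 = (111)₂. Start with P = (1, 17) for the leading 1-bit.
double: tangent at (1, 17): λ = (3·1² + 32)/(2·17) ≡ 35/34. 34⁻¹ ≡ 12 (mod 37), so λ ≡ 35·12 ≡ 13.
  x = λ² - 1 - 1 = 169 - 2 ≡ 19; y = λ·(1 - 19) - 17 ≡ 8. → (19, 8)
add P: (19, 8) + (1, 17). λ = (17 - 8)/(1 - 19) ≡ 9/19 mod 37. 19⁻¹ ≡ 2 (mod 37), so λ ≡ 18.
  x = λ² - 19 - 1 = 324 - 20 ≡ 8; y = λ·(19 - 8) - 8 ≡ 5. → (8, 5)
double: tangent at (8, 5): λ = (3·8² + 32)/(2·5) ≡ 2/10. 10⁻¹ ≡ 26 (mod 37) since 10·26 = 260 ≡ 1, so λ ≡ 2·26 ≡ 15.
  x = λ² - 8 - 8 = 225 - 16 ≡ 24; y = λ·(8 - 24) - 5 ≡ 14. → (24, 14)
add P: (24, 14) + (1, 17). λ = (17 - 14)/(1 - 24) ≡ 3/14 mod 37. 14⁻¹ ≡ 8 (mod 37), so λ ≡ 24.
  x = λ² - 24 - 1 = 576 - 25 ≡ 33; y = λ·(24 - 33) - 14 ≡ 29. → (33, 29)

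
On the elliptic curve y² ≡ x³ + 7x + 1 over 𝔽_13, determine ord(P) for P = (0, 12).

2P: tangent at (0, 12): λ = (3·0² + 7)/(2·12) ≡ 7/11. 11⁻¹ ≡ 6 (mod 13) since 11·6 = 66 ≡ 1, so λ ≡ 7·6 ≡ 3.
  x = λ² - 0 - 0 = 9 - 0 ≡ 9; y = λ·(0 - 9) - 12 ≡ 0. → (9, 0)
3P: (9, 0) + (0, 12). λ = (12 - 0)/(0 - 9) ≡ 12/4 mod 13. 4⁻¹ ≡ 10 (mod 13) since 4·10 = 40 ≡ 1, so λ ≡ 3.
  x = λ² - 9 - 0 = 9 - 9 ≡ 0; y = λ·(9 - 0) - 0 ≡ 1. → (0, 1)
4P: (0, 1) + (0, 12): same x and y₁ ≡ -y₂, so the sum is O.
4P = O, so the order is 4.

4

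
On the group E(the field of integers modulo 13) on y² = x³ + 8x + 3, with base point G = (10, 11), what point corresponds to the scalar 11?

(7, 8)

Repeated addition: build up to 11G.
2G: tangent at (10, 11): λ = (3·10² + 8)/(2·11) ≡ 9/9. 9⁻¹ ≡ 3 (mod 13) since 9·3 = 27 ≡ 1, so λ ≡ 9·3 ≡ 1.
  x = λ² - 10 - 10 = 1 - 20 ≡ 7; y = λ·(10 - 7) - 11 ≡ 5. → (7, 5)
3G: (7, 5) + (10, 11). λ = (11 - 5)/(10 - 7) ≡ 6/3 mod 13. 3⁻¹ ≡ 9 (mod 13) since 3·9 = 27 ≡ 1, so λ ≡ 2.
  x = λ² - 7 - 10 = 4 - 17 ≡ 0; y = λ·(7 - 0) - 5 ≡ 9. → (0, 9)
4G: (0, 9) + (10, 11). λ = (11 - 9)/(10 - 0) ≡ 2/10 mod 13. 10⁻¹ ≡ 4 (mod 13), so λ ≡ 8.
  x = λ² - 0 - 10 = 64 - 10 ≡ 2; y = λ·(0 - 2) - 9 ≡ 1. → (2, 1)
5G: (2, 1) + (10, 11). λ = (11 - 1)/(10 - 2) ≡ 10/8 mod 13. 8⁻¹ ≡ 5 (mod 13), so λ ≡ 11.
  x = λ² - 2 - 10 = 121 - 12 ≡ 5; y = λ·(2 - 5) - 1 ≡ 5. → (5, 5)
6G: (5, 5) + (10, 11). λ = (11 - 5)/(10 - 5) ≡ 6/5 mod 13. 5⁻¹ ≡ 8 (mod 13), so λ ≡ 9.
  x = λ² - 5 - 10 = 81 - 15 ≡ 1; y = λ·(5 - 1) - 5 ≡ 5. → (1, 5)
7G: (1, 5) + (10, 11). λ = (11 - 5)/(10 - 1) ≡ 6/9 mod 13. 9⁻¹ ≡ 3 (mod 13) since 9·3 = 27 ≡ 1, so λ ≡ 5.
  x = λ² - 1 - 10 = 25 - 11 ≡ 1; y = λ·(1 - 1) - 5 ≡ 8. → (1, 8)
8G: (1, 8) + (10, 11). λ = (11 - 8)/(10 - 1) ≡ 3/9 mod 13. 9⁻¹ ≡ 3 (mod 13) since 9·3 = 27 ≡ 1, so λ ≡ 9.
  x = λ² - 1 - 10 = 81 - 11 ≡ 5; y = λ·(1 - 5) - 8 ≡ 8. → (5, 8)
9G: (5, 8) + (10, 11). λ = (11 - 8)/(10 - 5) ≡ 3/5 mod 13. 5⁻¹ ≡ 8 (mod 13) since 5·8 = 40 ≡ 1, so λ ≡ 11.
  x = λ² - 5 - 10 = 121 - 15 ≡ 2; y = λ·(5 - 2) - 8 ≡ 12. → (2, 12)
10G: (2, 12) + (10, 11). λ = (11 - 12)/(10 - 2) ≡ 12/8 mod 13. 8⁻¹ ≡ 5 (mod 13) since 8·5 = 40 ≡ 1, so λ ≡ 8.
  x = λ² - 2 - 10 = 64 - 12 ≡ 0; y = λ·(2 - 0) - 12 ≡ 4. → (0, 4)
11G: (0, 4) + (10, 11). λ = (11 - 4)/(10 - 0) ≡ 7/10 mod 13. 10⁻¹ ≡ 4 (mod 13), so λ ≡ 2.
  x = λ² - 0 - 10 = 4 - 10 ≡ 7; y = λ·(0 - 7) - 4 ≡ 8. → (7, 8)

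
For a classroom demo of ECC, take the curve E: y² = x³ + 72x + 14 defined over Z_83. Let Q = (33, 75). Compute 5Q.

(33, 8)

Repeated addition: build up to 5Q.
2Q: tangent at (33, 75): λ = (3·33² + 72)/(2·75) ≡ 19/67. 67⁻¹ ≡ 57 (mod 83) since 67·57 = 3819 ≡ 1, so λ ≡ 19·57 ≡ 4.
  x = λ² - 33 - 33 = 16 - 66 ≡ 33; y = λ·(33 - 33) - 75 ≡ 8. → (33, 8)
3Q: (33, 8) + (33, 75): same x and y₁ ≡ -y₂, so the sum is the point at infinity.
4Q: the point at infinity + (33, 75) = (33, 75) (identity).
5Q: tangent at (33, 75): λ = (3·33² + 72)/(2·75) ≡ 19/67. 67⁻¹ ≡ 57 (mod 83) since 67·57 = 3819 ≡ 1, so λ ≡ 19·57 ≡ 4.
  x = λ² - 33 - 33 = 16 - 66 ≡ 33; y = λ·(33 - 33) - 75 ≡ 8. → (33, 8)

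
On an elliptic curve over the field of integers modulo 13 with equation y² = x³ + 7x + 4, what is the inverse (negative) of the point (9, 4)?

-(9, 4) = (9, -4 mod 13) = (9, 9).

(9, 9)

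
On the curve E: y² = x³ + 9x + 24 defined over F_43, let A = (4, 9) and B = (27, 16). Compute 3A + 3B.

(40, 23)

First 3A:
Repeated addition: build up to 3A.
2A: tangent at (4, 9): λ = (3·4² + 9)/(2·9) ≡ 14/18. 18⁻¹ ≡ 12 (mod 43), so λ ≡ 14·12 ≡ 39.
  x = λ² - 4 - 4 = 1521 - 8 ≡ 8; y = λ·(4 - 8) - 9 ≡ 7. → (8, 7)
3A: (8, 7) + (4, 9). λ = (9 - 7)/(4 - 8) ≡ 2/39 mod 43. 39⁻¹ ≡ 32 (mod 43), so λ ≡ 21.
  x = λ² - 8 - 4 = 441 - 12 ≡ 42; y = λ·(8 - 42) - 7 ≡ 10. → (42, 10)
3A = (42, 10).
Next 3B:
Repeated addition: build up to 3B.
2B: tangent at (27, 16): λ = (3·27² + 9)/(2·16) ≡ 3/32. 32⁻¹ ≡ 39 (mod 43) since 32·39 = 1248 ≡ 1, so λ ≡ 3·39 ≡ 31.
  x = λ² - 27 - 27 = 961 - 54 ≡ 4; y = λ·(27 - 4) - 16 ≡ 9. → (4, 9)
3B: (4, 9) + (27, 16). λ = (16 - 9)/(27 - 4) ≡ 7/23 mod 43. 23⁻¹ ≡ 15 (mod 43) since 23·15 = 345 ≡ 1, so λ ≡ 19.
  x = λ² - 4 - 27 = 361 - 31 ≡ 29; y = λ·(4 - 29) - 9 ≡ 32. → (29, 32)
3B = (29, 32).
Finally 3A + 3B:
(42, 10) + (29, 32). λ = (32 - 10)/(29 - 42) ≡ 22/30 mod 43. 30⁻¹ ≡ 33 (mod 43), so λ ≡ 38.
  x = λ² - 42 - 29 = 1444 - 71 ≡ 40; y = λ·(42 - 40) - 10 ≡ 23. → (40, 23)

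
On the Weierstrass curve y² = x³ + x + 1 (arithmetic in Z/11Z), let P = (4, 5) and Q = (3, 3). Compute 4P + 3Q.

O

First 4P:
Repeated addition: build up to 4P.
2P: tangent at (4, 5): λ = (3·4² + 1)/(2·5) ≡ 5/10. 10⁻¹ ≡ 10 (mod 11), so λ ≡ 5·10 ≡ 6.
  x = λ² - 4 - 4 = 36 - 8 ≡ 6; y = λ·(4 - 6) - 5 ≡ 5. → (6, 5)
3P: (6, 5) + (4, 5). λ = (5 - 5)/(4 - 6) ≡ 0/9 mod 11. 9⁻¹ ≡ 5 (mod 11), so λ ≡ 0.
  x = λ² - 6 - 4 = 0 - 10 ≡ 1; y = λ·(6 - 1) - 5 ≡ 6. → (1, 6)
4P: (1, 6) + (4, 5). λ = (5 - 6)/(4 - 1) ≡ 10/3 mod 11. 3⁻¹ ≡ 4 (mod 11), so λ ≡ 7.
  x = λ² - 1 - 4 = 49 - 5 ≡ 0; y = λ·(1 - 0) - 6 ≡ 1. → (0, 1)
4P = (0, 1).
Next 3Q:
Repeated addition: build up to 3Q.
2Q: tangent at (3, 3): λ = (3·3² + 1)/(2·3) ≡ 6/6. 6⁻¹ ≡ 2 (mod 11), so λ ≡ 6·2 ≡ 1.
  x = λ² - 3 - 3 = 1 - 6 ≡ 6; y = λ·(3 - 6) - 3 ≡ 5. → (6, 5)
3Q: (6, 5) + (3, 3). λ = (3 - 5)/(3 - 6) ≡ 9/8 mod 11. 8⁻¹ ≡ 7 (mod 11), so λ ≡ 8.
  x = λ² - 6 - 3 = 64 - 9 ≡ 0; y = λ·(6 - 0) - 5 ≡ 10. → (0, 10)
3Q = (0, 10).
Finally 4P + 3Q:
(0, 1) + (0, 10): same x and y₁ ≡ -y₂, so the sum is O.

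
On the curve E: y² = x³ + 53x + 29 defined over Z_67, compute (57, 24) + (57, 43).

O

The two points share x = 57 and their y-coordinates satisfy 24 + 43 ≡ 0 (mod 67), so they are inverses. Their sum is 𝒪.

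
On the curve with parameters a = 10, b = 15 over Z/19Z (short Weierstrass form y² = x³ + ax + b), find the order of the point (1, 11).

8

2P: tangent at (1, 11): λ = (3·1² + 10)/(2·11) ≡ 13/3. 3⁻¹ ≡ 13 (mod 19), so λ ≡ 13·13 ≡ 17.
  x = λ² - 1 - 1 = 289 - 2 ≡ 2; y = λ·(1 - 2) - 11 ≡ 10. → (2, 10)
3P: (2, 10) + (1, 11). λ = (11 - 10)/(1 - 2) ≡ 1/18 mod 19. 18⁻¹ ≡ 18 (mod 19) since 18·18 = 324 ≡ 1, so λ ≡ 18.
  x = λ² - 2 - 1 = 324 - 3 ≡ 17; y = λ·(2 - 17) - 10 ≡ 5. → (17, 5)
4P: (17, 5) + (1, 11). λ = (11 - 5)/(1 - 17) ≡ 6/3 mod 19. 3⁻¹ ≡ 13 (mod 19), so λ ≡ 2.
  x = λ² - 17 - 1 = 4 - 18 ≡ 5; y = λ·(17 - 5) - 5 ≡ 0. → (5, 0)
5P: (5, 0) + (1, 11). λ = (11 - 0)/(1 - 5) ≡ 11/15 mod 19. 15⁻¹ ≡ 14 (mod 19) since 15·14 = 210 ≡ 1, so λ ≡ 2.
  x = λ² - 5 - 1 = 4 - 6 ≡ 17; y = λ·(5 - 17) - 0 ≡ 14. → (17, 14)
6P: (17, 14) + (1, 11). λ = (11 - 14)/(1 - 17) ≡ 16/3 mod 19. 3⁻¹ ≡ 13 (mod 19), so λ ≡ 18.
  x = λ² - 17 - 1 = 324 - 18 ≡ 2; y = λ·(17 - 2) - 14 ≡ 9. → (2, 9)
7P: (2, 9) + (1, 11). λ = (11 - 9)/(1 - 2) ≡ 2/18 mod 19. 18⁻¹ ≡ 18 (mod 19) since 18·18 = 324 ≡ 1, so λ ≡ 17.
  x = λ² - 2 - 1 = 289 - 3 ≡ 1; y = λ·(2 - 1) - 9 ≡ 8. → (1, 8)
8P: (1, 8) + (1, 11): same x and y₁ ≡ -y₂, so the sum is ∞.
8P = ∞, so the order is 8.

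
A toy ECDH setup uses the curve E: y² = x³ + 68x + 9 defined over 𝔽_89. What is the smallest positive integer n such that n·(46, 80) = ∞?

2P: tangent at (46, 80): λ = (3·46² + 68)/(2·80) ≡ 8/71. 71⁻¹ ≡ 84 (mod 89), so λ ≡ 8·84 ≡ 49.
  x = λ² - 46 - 46 = 2401 - 92 ≡ 84; y = λ·(46 - 84) - 80 ≡ 16. → (84, 16)
3P: (84, 16) + (46, 80). λ = (80 - 16)/(46 - 84) ≡ 64/51 mod 89. 51⁻¹ ≡ 7 (mod 89) since 51·7 = 357 ≡ 1, so λ ≡ 3.
  x = λ² - 84 - 46 = 9 - 130 ≡ 57; y = λ·(84 - 57) - 16 ≡ 65. → (57, 65)
4P: (57, 65) + (46, 80). λ = (80 - 65)/(46 - 57) ≡ 15/78 mod 89. 78⁻¹ ≡ 8 (mod 89) since 78·8 = 624 ≡ 1, so λ ≡ 31.
  x = λ² - 57 - 46 = 961 - 103 ≡ 57; y = λ·(57 - 57) - 65 ≡ 24. → (57, 24)
5P: (57, 24) + (46, 80). λ = (80 - 24)/(46 - 57) ≡ 56/78 mod 89. 78⁻¹ ≡ 8 (mod 89) since 78·8 = 624 ≡ 1, so λ ≡ 3.
  x = λ² - 57 - 46 = 9 - 103 ≡ 84; y = λ·(57 - 84) - 24 ≡ 73. → (84, 73)
6P: (84, 73) + (46, 80). λ = (80 - 73)/(46 - 84) ≡ 7/51 mod 89. 51⁻¹ ≡ 7 (mod 89) since 51·7 = 357 ≡ 1, so λ ≡ 49.
  x = λ² - 84 - 46 = 2401 - 130 ≡ 46; y = λ·(84 - 46) - 73 ≡ 9. → (46, 9)
7P: (46, 9) + (46, 80): same x and y₁ ≡ -y₂, so the sum is ∞.
7P = ∞, so the order is 7.

7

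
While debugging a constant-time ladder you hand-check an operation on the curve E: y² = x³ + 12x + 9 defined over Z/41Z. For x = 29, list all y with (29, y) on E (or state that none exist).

x³ + 12x + 9 = 24746 ≡ 23 (mod 41).
Square roots of 23 mod 41: 8 and 33 (since 8² = 64 ≡ 23).

8, 33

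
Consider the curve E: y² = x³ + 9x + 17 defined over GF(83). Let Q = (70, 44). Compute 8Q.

(12, 39)

Double-and-add on 8 = (1000)₂. Start with Q = (70, 44) for the leading 1-bit.
double: tangent at (70, 44): λ = (3·70² + 9)/(2·44) ≡ 18/5. 5⁻¹ ≡ 50 (mod 83), so λ ≡ 18·50 ≡ 70.
  x = λ² - 70 - 70 = 4900 - 140 ≡ 29; y = λ·(70 - 29) - 44 ≡ 4. → (29, 4)
double: tangent at (29, 4): λ = (3·29² + 9)/(2·4) ≡ 42/8. 8⁻¹ ≡ 52 (mod 83) since 8·52 = 416 ≡ 1, so λ ≡ 42·52 ≡ 26.
  x = λ² - 29 - 29 = 676 - 58 ≡ 37; y = λ·(29 - 37) - 4 ≡ 37. → (37, 37)
double: tangent at (37, 37): λ = (3·37² + 9)/(2·37) ≡ 49/74. 74⁻¹ ≡ 46 (mod 83), so λ ≡ 49·46 ≡ 13.
  x = λ² - 37 - 37 = 169 - 74 ≡ 12; y = λ·(37 - 12) - 37 ≡ 39. → (12, 39)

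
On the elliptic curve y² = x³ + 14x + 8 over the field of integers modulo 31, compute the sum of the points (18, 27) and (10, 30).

(23, 2)

(18, 27) + (10, 30). λ = (30 - 27)/(10 - 18) ≡ 3/23 mod 31. 23⁻¹ ≡ 27 (mod 31), so λ ≡ 19.
  x = λ² - 18 - 10 = 361 - 28 ≡ 23; y = λ·(18 - 23) - 27 ≡ 2. → (23, 2)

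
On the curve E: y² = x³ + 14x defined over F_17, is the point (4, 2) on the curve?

no

y² = 2² ≡ 4; x³ + 14x + 0 = 120 ≡ 1 (mod 17). 4 ≠ 1.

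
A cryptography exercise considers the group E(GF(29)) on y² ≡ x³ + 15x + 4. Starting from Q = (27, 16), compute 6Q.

O

Repeated addition: build up to 6Q.
2Q: tangent at (27, 16): λ = (3·27² + 15)/(2·16) ≡ 27/3. 3⁻¹ ≡ 10 (mod 29), so λ ≡ 27·10 ≡ 9.
  x = λ² - 27 - 27 = 81 - 54 ≡ 27; y = λ·(27 - 27) - 16 ≡ 13. → (27, 13)
3Q: (27, 13) + (27, 16): same x and y₁ ≡ -y₂, so the sum is O.
4Q: O + (27, 16) = (27, 16) (identity).
5Q: tangent at (27, 16): λ = (3·27² + 15)/(2·16) ≡ 27/3. 3⁻¹ ≡ 10 (mod 29), so λ ≡ 27·10 ≡ 9.
  x = λ² - 27 - 27 = 81 - 54 ≡ 27; y = λ·(27 - 27) - 16 ≡ 13. → (27, 13)
6Q: (27, 13) + (27, 16): same x and y₁ ≡ -y₂, so the sum is O.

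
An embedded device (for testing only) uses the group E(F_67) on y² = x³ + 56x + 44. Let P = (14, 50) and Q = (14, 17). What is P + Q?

O

The two points share x = 14 and their y-coordinates satisfy 50 + 17 ≡ 0 (mod 67), so they are inverses. Their sum is O.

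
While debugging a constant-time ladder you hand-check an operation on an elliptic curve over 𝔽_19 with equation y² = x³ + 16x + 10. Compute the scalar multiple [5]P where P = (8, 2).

Double-and-add on 5 = (101)₂. Start with P = (8, 2) for the leading 1-bit.
double: tangent at (8, 2): λ = (3·8² + 16)/(2·2) ≡ 18/4. 4⁻¹ ≡ 5 (mod 19), so λ ≡ 18·5 ≡ 14.
  x = λ² - 8 - 8 = 196 - 16 ≡ 9; y = λ·(8 - 9) - 2 ≡ 3. → (9, 3)
double: tangent at (9, 3): λ = (3·9² + 16)/(2·3) ≡ 12/6. 6⁻¹ ≡ 16 (mod 19), so λ ≡ 12·16 ≡ 2.
  x = λ² - 9 - 9 = 4 - 18 ≡ 5; y = λ·(9 - 5) - 3 ≡ 5. → (5, 5)
add P: (5, 5) + (8, 2). λ = (2 - 5)/(8 - 5) ≡ 16/3 mod 19. 3⁻¹ ≡ 13 (mod 19), so λ ≡ 18.
  x = λ² - 5 - 8 = 324 - 13 ≡ 7; y = λ·(5 - 7) - 5 ≡ 16. → (7, 16)

(7, 16)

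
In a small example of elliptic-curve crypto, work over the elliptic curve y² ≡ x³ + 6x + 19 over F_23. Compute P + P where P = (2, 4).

(14, 15)

tangent at (2, 4): λ = (3·2² + 6)/(2·4) ≡ 18/8. 8⁻¹ ≡ 3 (mod 23) since 8·3 = 24 ≡ 1, so λ ≡ 18·3 ≡ 8.
  x = λ² - 2 - 2 = 64 - 4 ≡ 14; y = λ·(2 - 14) - 4 ≡ 15. → (14, 15)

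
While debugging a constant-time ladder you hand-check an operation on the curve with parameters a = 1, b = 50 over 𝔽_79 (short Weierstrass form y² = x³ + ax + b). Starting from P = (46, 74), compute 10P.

(41, 60)

Double-and-add on 10 = (1010)₂. Start with P = (46, 74) for the leading 1-bit.
double: tangent at (46, 74): λ = (3·46² + 1)/(2·74) ≡ 29/69. 69⁻¹ ≡ 71 (mod 79) since 69·71 = 4899 ≡ 1, so λ ≡ 29·71 ≡ 5.
  x = λ² - 46 - 46 = 25 - 92 ≡ 12; y = λ·(46 - 12) - 74 ≡ 17. → (12, 17)
double: tangent at (12, 17): λ = (3·12² + 1)/(2·17) ≡ 38/34. 34⁻¹ ≡ 7 (mod 79) since 34·7 = 238 ≡ 1, so λ ≡ 38·7 ≡ 29.
  x = λ² - 12 - 12 = 841 - 24 ≡ 27; y = λ·(12 - 27) - 17 ≡ 22. → (27, 22)
add P: (27, 22) + (46, 74). λ = (74 - 22)/(46 - 27) ≡ 52/19 mod 79. 19⁻¹ ≡ 25 (mod 79) since 19·25 = 475 ≡ 1, so λ ≡ 36.
  x = λ² - 27 - 46 = 1296 - 73 ≡ 38; y = λ·(27 - 38) - 22 ≡ 56. → (38, 56)
double: tangent at (38, 56): λ = (3·38² + 1)/(2·56) ≡ 67/33. 33⁻¹ ≡ 12 (mod 79), so λ ≡ 67·12 ≡ 14.
  x = λ² - 38 - 38 = 196 - 76 ≡ 41; y = λ·(38 - 41) - 56 ≡ 60. → (41, 60)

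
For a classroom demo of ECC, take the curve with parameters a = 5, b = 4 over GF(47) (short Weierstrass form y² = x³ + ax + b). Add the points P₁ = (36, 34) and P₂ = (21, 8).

(7, 10)

(36, 34) + (21, 8). λ = (8 - 34)/(21 - 36) ≡ 21/32 mod 47. 32⁻¹ ≡ 25 (mod 47), so λ ≡ 8.
  x = λ² - 36 - 21 = 64 - 57 ≡ 7; y = λ·(36 - 7) - 34 ≡ 10. → (7, 10)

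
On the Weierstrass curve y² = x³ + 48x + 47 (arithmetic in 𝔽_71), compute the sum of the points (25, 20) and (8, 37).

(25, 20) + (8, 37). λ = (37 - 20)/(8 - 25) ≡ 17/54 mod 71. 54⁻¹ ≡ 25 (mod 71), so λ ≡ 70.
  x = λ² - 25 - 8 = 4900 - 33 ≡ 39; y = λ·(25 - 39) - 20 ≡ 65. → (39, 65)

(39, 65)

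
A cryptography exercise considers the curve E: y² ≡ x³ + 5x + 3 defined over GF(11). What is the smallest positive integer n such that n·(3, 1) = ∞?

2P: tangent at (3, 1): λ = (3·3² + 5)/(2·1) ≡ 10/2. 2⁻¹ ≡ 6 (mod 11), so λ ≡ 10·6 ≡ 5.
  x = λ² - 3 - 3 = 25 - 6 ≡ 8; y = λ·(3 - 8) - 1 ≡ 7. → (8, 7)
3P: (8, 7) + (3, 1). λ = (1 - 7)/(3 - 8) ≡ 5/6 mod 11. 6⁻¹ ≡ 2 (mod 11), so λ ≡ 10.
  x = λ² - 8 - 3 = 100 - 11 ≡ 1; y = λ·(8 - 1) - 7 ≡ 8. → (1, 8)
4P: (1, 8) + (3, 1). λ = (1 - 8)/(3 - 1) ≡ 4/2 mod 11. 2⁻¹ ≡ 6 (mod 11) since 2·6 = 12 ≡ 1, so λ ≡ 2.
  x = λ² - 1 - 3 = 4 - 4 ≡ 0; y = λ·(1 - 0) - 8 ≡ 5. → (0, 5)
5P: (0, 5) + (3, 1). λ = (1 - 5)/(3 - 0) ≡ 7/3 mod 11. 3⁻¹ ≡ 4 (mod 11) since 3·4 = 12 ≡ 1, so λ ≡ 6.
  x = λ² - 0 - 3 = 36 - 3 ≡ 0; y = λ·(0 - 0) - 5 ≡ 6. → (0, 6)
6P: (0, 6) + (3, 1). λ = (1 - 6)/(3 - 0) ≡ 6/3 mod 11. 3⁻¹ ≡ 4 (mod 11) since 3·4 = 12 ≡ 1, so λ ≡ 2.
  x = λ² - 0 - 3 = 4 - 3 ≡ 1; y = λ·(0 - 1) - 6 ≡ 3. → (1, 3)
7P: (1, 3) + (3, 1). λ = (1 - 3)/(3 - 1) ≡ 9/2 mod 11. 2⁻¹ ≡ 6 (mod 11) since 2·6 = 12 ≡ 1, so λ ≡ 10.
  x = λ² - 1 - 3 = 100 - 4 ≡ 8; y = λ·(1 - 8) - 3 ≡ 4. → (8, 4)
8P: (8, 4) + (3, 1). λ = (1 - 4)/(3 - 8) ≡ 8/6 mod 11. 6⁻¹ ≡ 2 (mod 11), so λ ≡ 5.
  x = λ² - 8 - 3 = 25 - 11 ≡ 3; y = λ·(8 - 3) - 4 ≡ 10. → (3, 10)
9P: (3, 10) + (3, 1): same x and y₁ ≡ -y₂, so the sum is ∞.
9P = ∞, so the order is 9.

9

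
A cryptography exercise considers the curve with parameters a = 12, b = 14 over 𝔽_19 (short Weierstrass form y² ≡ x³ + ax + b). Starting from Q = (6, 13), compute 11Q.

(6, 13)

Double-and-add on 11 = (1011)₂. Start with Q = (6, 13) for the leading 1-bit.
double: tangent at (6, 13): λ = (3·6² + 12)/(2·13) ≡ 6/7. 7⁻¹ ≡ 11 (mod 19) since 7·11 = 77 ≡ 1, so λ ≡ 6·11 ≡ 9.
  x = λ² - 6 - 6 = 81 - 12 ≡ 12; y = λ·(6 - 12) - 13 ≡ 9. → (12, 9)
double: tangent at (12, 9): λ = (3·12² + 12)/(2·9) ≡ 7/18. 18⁻¹ ≡ 18 (mod 19), so λ ≡ 7·18 ≡ 12.
  x = λ² - 12 - 12 = 144 - 24 ≡ 6; y = λ·(12 - 6) - 9 ≡ 6. → (6, 6)
add Q: (6, 6) + (6, 13): same x and y₁ ≡ -y₂, so the sum is ∞.
double: ∞ + ∞ = ∞ (identity).
add Q: ∞ + (6, 13) = (6, 13) (identity).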